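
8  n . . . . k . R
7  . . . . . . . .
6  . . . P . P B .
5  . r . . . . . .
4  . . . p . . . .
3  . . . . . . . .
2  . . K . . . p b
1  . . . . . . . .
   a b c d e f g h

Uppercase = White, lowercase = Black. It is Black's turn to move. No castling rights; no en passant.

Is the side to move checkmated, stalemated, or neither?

Black to move; black king on f8.
In check: yes, from the white rook on h8.
King squares — e7: attacked by Pd6; f7: attacked by Bg6; g7: attacked by Pf6; e8: attacked by Bg6; g8: attacked by Rh8.
Legal moves for Black: none.
In check with no legal moves → checkmate.

checkmate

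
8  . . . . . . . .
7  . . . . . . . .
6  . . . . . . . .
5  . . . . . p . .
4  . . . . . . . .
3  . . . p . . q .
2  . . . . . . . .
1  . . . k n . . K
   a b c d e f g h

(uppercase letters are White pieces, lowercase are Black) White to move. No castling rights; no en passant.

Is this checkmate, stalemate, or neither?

stalemate

White to move; white king on h1.
In check: no.
King squares — g1: attacked by Qg3; g2: attacked by Ne1; h2: attacked by Qg3.
Legal moves for White: none.
Not in check and no legal moves → stalemate.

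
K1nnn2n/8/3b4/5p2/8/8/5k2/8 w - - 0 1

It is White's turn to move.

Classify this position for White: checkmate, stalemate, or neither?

stalemate

White to move; white king on a8.
In check: no.
King squares — a7: attacked by Nc8; b7: attacked by Nd8; b8: attacked by Bd6.
Legal moves for White: none.
Not in check and no legal moves → stalemate.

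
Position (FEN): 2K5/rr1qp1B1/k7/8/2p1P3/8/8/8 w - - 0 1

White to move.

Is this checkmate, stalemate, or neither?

White to move; white king on c8.
In check: yes, from the black queen on d7.
King squares — b7: attacked by Ka6; c7: attacked by Rb7; d7: attacked by Rb7; b8: attacked by Rb7; d8: attacked by Qd7.
Legal moves for White: none.
In check with no legal moves → checkmate.

checkmate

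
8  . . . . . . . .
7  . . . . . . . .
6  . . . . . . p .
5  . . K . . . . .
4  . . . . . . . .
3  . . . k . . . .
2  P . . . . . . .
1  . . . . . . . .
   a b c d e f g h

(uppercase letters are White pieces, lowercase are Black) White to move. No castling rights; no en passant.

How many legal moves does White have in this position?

White to move; king on c5.
In check: no.
Legal moves: Kd6, Kc6, Kb6, Kd5, Kb5, Kb4, a3, a4.
Count: 8.

8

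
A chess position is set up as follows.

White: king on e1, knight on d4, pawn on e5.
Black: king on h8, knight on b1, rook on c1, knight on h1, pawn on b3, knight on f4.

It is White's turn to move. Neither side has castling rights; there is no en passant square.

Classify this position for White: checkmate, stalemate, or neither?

checkmate

White to move; white king on e1.
In check: yes, from the black rook on c1.
King squares — d1: attacked by Rc1; f1: attacked by Rc1; d2: attacked by Nb1; e2: attacked by Nf4; f2: attacked by Nh1.
Legal moves for White: none.
In check with no legal moves → checkmate.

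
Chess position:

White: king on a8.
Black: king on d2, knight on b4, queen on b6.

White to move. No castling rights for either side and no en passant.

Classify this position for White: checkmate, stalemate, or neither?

White to move; white king on a8.
In check: no.
King squares — a7: attacked by Qb6; b7: attacked by Qb6; b8: attacked by Qb6.
Legal moves for White: none.
Not in check and no legal moves → stalemate.

stalemate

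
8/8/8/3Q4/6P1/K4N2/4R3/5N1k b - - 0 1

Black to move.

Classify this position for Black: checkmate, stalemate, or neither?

stalemate

Black to move; black king on h1.
In check: no.
King squares — g1: attacked by Nf3; g2: attacked by Re2; h2: attacked by Nf1.
Legal moves for Black: none.
Not in check and no legal moves → stalemate.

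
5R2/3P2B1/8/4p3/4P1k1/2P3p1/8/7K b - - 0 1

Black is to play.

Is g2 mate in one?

no

After g2: white king on h1; in check: yes, from the black pawn on g2.
White has 3 legal replies: Kh2, Kxg2, Kg1.
In check but a legal move exists → not checkmate.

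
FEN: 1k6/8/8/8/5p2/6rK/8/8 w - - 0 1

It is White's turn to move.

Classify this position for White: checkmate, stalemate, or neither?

White to move; white king on h3.
In check: yes, from the black rook on g3.
Legal moves for White: Kh4, Kh2.
White is in check but has 2 legal moves → neither.

neither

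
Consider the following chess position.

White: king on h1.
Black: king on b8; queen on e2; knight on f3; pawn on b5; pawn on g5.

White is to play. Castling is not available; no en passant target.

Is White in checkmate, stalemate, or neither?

White to move; white king on h1.
In check: no.
King squares — g1: attacked by Nf3; g2: attacked by Qe2; h2: attacked by Qe2.
Legal moves for White: none.
Not in check and no legal moves → stalemate.

stalemate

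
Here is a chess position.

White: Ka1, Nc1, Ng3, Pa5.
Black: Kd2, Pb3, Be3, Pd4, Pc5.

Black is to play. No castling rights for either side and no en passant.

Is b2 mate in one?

After b2: white king on a1; in check: yes, from the black pawn on b2.
White has 3 legal replies: Kxb2, Ka2, Kb1.
In check but a legal move exists → not checkmate.

no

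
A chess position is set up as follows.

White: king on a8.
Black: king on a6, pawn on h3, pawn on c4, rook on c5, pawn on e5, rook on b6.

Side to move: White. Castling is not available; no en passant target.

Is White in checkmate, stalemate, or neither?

White to move; white king on a8.
In check: no.
King squares — a7: attacked by Ka6; b7: attacked by Ka6; b8: attacked by Rb6.
Legal moves for White: none.
Not in check and no legal moves → stalemate.

stalemate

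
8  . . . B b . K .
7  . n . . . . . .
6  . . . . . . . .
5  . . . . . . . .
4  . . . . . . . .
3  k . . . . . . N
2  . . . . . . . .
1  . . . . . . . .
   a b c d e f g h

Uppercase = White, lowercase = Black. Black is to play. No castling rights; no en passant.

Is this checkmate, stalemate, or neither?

neither

Black to move; black king on a3.
In check: no.
Legal moves for Black: Bf7+, Bd7, Bg6, Bc6, Bh5, Bb5, Ba4, Nxd8, Nd6, Nc5, Na5, Kb4, Ka4, Kb3, Kb2, Ka2.
Black has 16 legal moves and is not in check → neither.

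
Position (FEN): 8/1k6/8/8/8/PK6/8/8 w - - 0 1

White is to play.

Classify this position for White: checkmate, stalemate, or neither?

White to move; white king on b3.
In check: no.
Legal moves for White: Kc4, Kb4, Ka4, Kc3, Kc2, Kb2, Ka2, a4.
White has 8 legal moves and is not in check → neither.

neither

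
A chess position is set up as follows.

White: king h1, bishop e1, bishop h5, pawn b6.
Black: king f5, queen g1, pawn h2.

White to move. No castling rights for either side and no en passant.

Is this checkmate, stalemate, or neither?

checkmate

White to move; white king on h1.
In check: yes, from the black queen on g1.
King squares — g1: attacked by Ph2; g2: attacked by Qg1; h2: attacked by Qg1.
Legal moves for White: none.
In check with no legal moves → checkmate.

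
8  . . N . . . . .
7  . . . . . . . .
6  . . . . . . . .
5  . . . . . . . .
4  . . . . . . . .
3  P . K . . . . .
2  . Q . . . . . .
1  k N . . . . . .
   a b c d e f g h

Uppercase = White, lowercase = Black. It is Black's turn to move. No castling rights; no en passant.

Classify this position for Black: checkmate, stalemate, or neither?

checkmate

Black to move; black king on a1.
In check: yes, from the white queen on b2.
King squares — b1: attacked by Qb2; a2: attacked by Qb2; b2: attacked by Kc3.
Legal moves for Black: none.
In check with no legal moves → checkmate.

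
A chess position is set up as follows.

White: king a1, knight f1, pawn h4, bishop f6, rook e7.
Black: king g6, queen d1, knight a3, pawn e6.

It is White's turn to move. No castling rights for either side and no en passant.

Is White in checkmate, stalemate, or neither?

White to move; white king on a1.
In check: yes, from the black queen on d1.
King squares — b1: attacked by Qd1; a2: available; b2: available.
Legal moves for White: Kb2, Ka2.
White is in check but has 2 legal moves → neither.

neither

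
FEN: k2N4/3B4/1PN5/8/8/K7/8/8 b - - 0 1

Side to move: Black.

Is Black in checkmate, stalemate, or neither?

Black to move; black king on a8.
In check: no.
King squares — a7: attacked by Pb6; b7: attacked by Nd8; b8: attacked by Nc6.
Legal moves for Black: none.
Not in check and no legal moves → stalemate.

stalemate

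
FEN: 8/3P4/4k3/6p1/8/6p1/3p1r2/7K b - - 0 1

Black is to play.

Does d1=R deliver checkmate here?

After d1=R: white king on h1; in check: yes, from the black rook on d1.
King squares — g1: attacked by Rd1; g2: attacked by Rf2; h2: attacked by Rf2.
White has no legal moves → checkmate.

yes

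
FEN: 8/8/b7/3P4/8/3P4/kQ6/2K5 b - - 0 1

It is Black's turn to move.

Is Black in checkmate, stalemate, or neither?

Black to move; black king on a2.
In check: yes, from the white queen on b2.
King squares — a1: attacked by Qb2; b1: attacked by Kc1; b2: attacked by Kc1; a3: attacked by Qb2; b3: attacked by Qb2.
Legal moves for Black: none.
In check with no legal moves → checkmate.

checkmate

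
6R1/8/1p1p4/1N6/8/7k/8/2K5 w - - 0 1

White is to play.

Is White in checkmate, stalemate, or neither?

neither

White to move; white king on c1.
In check: no.
Legal moves for White include: Rh8+, Rf8, Re8, Rd8, Rc8, Rb8, Ra8, Rg7, Rg6, Rg5, Rg4, Rg3+, Rg2, Rg1, Nc7, Na7, Nxd6, Nd4, ... (list truncated; more exist).
White has legal moves and is not in check → neither.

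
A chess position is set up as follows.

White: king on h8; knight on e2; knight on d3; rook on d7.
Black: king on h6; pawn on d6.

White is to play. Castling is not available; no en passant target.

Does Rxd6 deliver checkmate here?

no

After Rxd6: black king on h6; in check: yes, from the white rook on d6.
Black has 2 legal replies: Kh5, Kg5.
In check but a legal move exists → not checkmate.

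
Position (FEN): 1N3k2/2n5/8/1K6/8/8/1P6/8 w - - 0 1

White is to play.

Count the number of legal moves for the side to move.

7

White to move; king on b5.
In check: yes, from the black knight on c7.
Legal moves: Kc6, Kb6, Kc5, Ka5, Kc4, Kb4, Ka4.
Count: 7.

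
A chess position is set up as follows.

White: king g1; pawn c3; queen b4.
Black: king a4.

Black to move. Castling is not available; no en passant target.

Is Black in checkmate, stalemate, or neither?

Black to move; black king on a4.
In check: yes, from the white queen on b4.
King squares — a3: attacked by Qb4; b3: attacked by Qb4; b4: attacked by Pc3; a5: attacked by Qb4; b5: attacked by Qb4.
Legal moves for Black: none.
In check with no legal moves → checkmate.

checkmate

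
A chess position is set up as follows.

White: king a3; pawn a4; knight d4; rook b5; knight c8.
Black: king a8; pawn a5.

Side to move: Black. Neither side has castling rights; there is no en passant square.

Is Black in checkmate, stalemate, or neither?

stalemate

Black to move; black king on a8.
In check: no.
King squares — a7: attacked by Nc8; b7: attacked by Rb5; b8: attacked by Rb5.
Legal moves for Black: none.
Not in check and no legal moves → stalemate.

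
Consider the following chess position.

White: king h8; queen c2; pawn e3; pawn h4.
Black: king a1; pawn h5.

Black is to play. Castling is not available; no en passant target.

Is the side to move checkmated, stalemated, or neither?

stalemate

Black to move; black king on a1.
In check: no.
King squares — b1: attacked by Qc2; a2: attacked by Qc2; b2: attacked by Qc2.
Legal moves for Black: none.
Not in check and no legal moves → stalemate.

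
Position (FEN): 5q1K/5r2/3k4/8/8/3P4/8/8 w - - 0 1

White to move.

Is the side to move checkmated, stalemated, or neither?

checkmate

White to move; white king on h8.
In check: yes, from the black queen on f8.
King squares — g7: attacked by Rf7; h7: attacked by Rf7; g8: attacked by Qf8.
Legal moves for White: none.
In check with no legal moves → checkmate.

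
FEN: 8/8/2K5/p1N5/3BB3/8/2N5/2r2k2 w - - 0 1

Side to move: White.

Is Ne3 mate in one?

After Ne3: black king on f1; in check: yes, from the white knight on e3.
Black has 4 legal replies: Kf2, Ke2, Kg1, Ke1.
In check but a legal move exists → not checkmate.

no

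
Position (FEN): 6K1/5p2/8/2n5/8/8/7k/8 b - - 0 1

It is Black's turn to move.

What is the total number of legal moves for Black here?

15

Black to move; king on h2.
In check: no.
Legal moves: Nd7, Nb7, Ne6, Na6, Ne4, Na4, Nd3, Nb3, Kh3, Kg3, Kg2, Kh1, Kg1, f6, f5.
Count: 15.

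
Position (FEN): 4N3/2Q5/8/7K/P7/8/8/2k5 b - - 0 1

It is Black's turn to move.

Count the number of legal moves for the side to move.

4

Black to move; king on c1.
In check: yes, from the white queen on c7.
Legal moves: Kd2, Kb2, Kd1, Kb1.
Count: 4.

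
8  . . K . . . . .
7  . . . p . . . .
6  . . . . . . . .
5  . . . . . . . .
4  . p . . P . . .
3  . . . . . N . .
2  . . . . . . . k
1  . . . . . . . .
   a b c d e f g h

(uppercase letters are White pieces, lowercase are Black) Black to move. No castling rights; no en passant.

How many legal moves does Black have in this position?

Black to move; king on h2.
In check: yes, from the white knight on f3.
Legal moves: Kh3, Kg3, Kg2, Kh1.
Count: 4.

4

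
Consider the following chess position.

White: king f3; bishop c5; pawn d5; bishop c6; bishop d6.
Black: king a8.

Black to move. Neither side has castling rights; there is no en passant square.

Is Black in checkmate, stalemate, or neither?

Black to move; black king on a8.
In check: yes, from the white bishop on c6.
King squares — a7: attacked by Bc5; b7: attacked by Bc6; b8: attacked by Bd6.
Legal moves for Black: none.
In check with no legal moves → checkmate.

checkmate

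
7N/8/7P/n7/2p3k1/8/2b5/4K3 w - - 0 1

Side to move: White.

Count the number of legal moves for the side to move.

7

White to move; king on e1.
In check: no.
Legal moves: Nf7, Ng6, Kf2, Ke2, Kd2, Kf1, h7.
Count: 7.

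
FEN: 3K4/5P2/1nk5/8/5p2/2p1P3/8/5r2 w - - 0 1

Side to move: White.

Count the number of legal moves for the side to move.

White to move; king on d8.
In check: no.
Legal moves: Ke8, Ke7, exf4, f8=Q, f8=R, f8=B, f8=N, e4.
Count: 8.

8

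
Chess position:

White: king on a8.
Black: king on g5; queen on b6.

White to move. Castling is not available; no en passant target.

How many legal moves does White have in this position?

0

White to move; king on a8.
In check: no.
Legal moves: none.
Count: 0.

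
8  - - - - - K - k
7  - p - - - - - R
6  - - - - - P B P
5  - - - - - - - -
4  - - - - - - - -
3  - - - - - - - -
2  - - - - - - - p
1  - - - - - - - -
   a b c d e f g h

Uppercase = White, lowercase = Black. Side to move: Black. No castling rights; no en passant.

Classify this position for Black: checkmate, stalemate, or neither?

Black to move; black king on h8.
In check: yes, from the white rook on h7.
King squares — g7: attacked by Pf6; h7: attacked by Bg6; g8: attacked by Kf8.
Legal moves for Black: none.
In check with no legal moves → checkmate.

checkmate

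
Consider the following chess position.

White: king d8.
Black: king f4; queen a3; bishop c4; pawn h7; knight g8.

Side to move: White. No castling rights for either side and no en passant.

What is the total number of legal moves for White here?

4

White to move; king on d8.
In check: no.
Legal moves: Ke8, Kc8, Kd7, Kc7.
Count: 4.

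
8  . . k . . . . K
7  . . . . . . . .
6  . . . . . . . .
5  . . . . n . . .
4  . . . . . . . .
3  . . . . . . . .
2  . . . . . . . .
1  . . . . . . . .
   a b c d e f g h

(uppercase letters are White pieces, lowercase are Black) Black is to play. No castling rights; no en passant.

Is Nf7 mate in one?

no

After Nf7: white king on h8; in check: yes, from the black knight on f7.
White has 3 legal replies: Kg8, Kh7, Kg7.
In check but a legal move exists → not checkmate.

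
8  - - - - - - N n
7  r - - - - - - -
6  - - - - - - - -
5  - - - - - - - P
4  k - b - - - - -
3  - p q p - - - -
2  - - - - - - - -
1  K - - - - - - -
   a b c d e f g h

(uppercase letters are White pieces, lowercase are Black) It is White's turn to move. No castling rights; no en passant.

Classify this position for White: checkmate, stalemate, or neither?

neither

White to move; white king on a1.
In check: yes, from the black queen on c3.
Legal moves for White: Kb1.
White is in check but has 1 legal move → neither.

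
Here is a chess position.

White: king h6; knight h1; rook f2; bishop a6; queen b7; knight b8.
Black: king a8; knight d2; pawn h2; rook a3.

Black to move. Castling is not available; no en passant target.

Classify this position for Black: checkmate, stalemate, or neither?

Black to move; black king on a8.
In check: yes, from the white queen on b7.
King squares — a7: attacked by Qb7; b7: attacked by Ba6; b8: attacked by Qb7.
Legal moves for Black: none.
In check with no legal moves → checkmate.

checkmate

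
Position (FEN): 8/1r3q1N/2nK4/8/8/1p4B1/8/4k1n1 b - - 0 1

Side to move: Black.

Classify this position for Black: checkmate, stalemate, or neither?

Black to move; black king on e1.
In check: yes, from the white bishop on g3.
King squares — d1: available; f1: available; d2: available; e2: available; f2: attacked by Bg3.
Legal moves for Black: Ke2, Kd2, Kf1, Kd1, Qf2.
Black is in check but has 5 legal moves → neither.

neither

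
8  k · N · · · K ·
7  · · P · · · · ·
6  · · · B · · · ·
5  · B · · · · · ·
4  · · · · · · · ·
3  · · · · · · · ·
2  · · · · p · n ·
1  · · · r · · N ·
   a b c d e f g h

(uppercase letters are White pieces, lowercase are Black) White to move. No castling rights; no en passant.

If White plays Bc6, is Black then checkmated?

yes

After Bc6: black king on a8; in check: yes, from the white bishop on c6.
King squares — a7: attacked by Nc8; b7: attacked by Bc6; b8: attacked by Pc7.
Black has no legal moves → checkmate.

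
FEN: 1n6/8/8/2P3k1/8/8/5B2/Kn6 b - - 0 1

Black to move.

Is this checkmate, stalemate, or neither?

neither

Black to move; black king on g5.
In check: no.
Legal moves for Black: Nd7, Nc6, Na6, Kh6, Kg6, Kf6, Kh5, Kf5, Kg4, Kf4, Nc3, Na3, Nd2.
Black has 13 legal moves and is not in check → neither.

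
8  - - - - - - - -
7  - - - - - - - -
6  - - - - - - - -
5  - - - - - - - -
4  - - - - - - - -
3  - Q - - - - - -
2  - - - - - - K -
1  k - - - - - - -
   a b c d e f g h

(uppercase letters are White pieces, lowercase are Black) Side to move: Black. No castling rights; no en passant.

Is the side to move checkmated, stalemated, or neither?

stalemate

Black to move; black king on a1.
In check: no.
King squares — b1: attacked by Qb3; a2: attacked by Qb3; b2: attacked by Qb3.
Legal moves for Black: none.
Not in check and no legal moves → stalemate.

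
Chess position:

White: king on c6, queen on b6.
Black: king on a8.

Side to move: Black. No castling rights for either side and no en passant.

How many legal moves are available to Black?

0

Black to move; king on a8.
In check: no.
Legal moves: none.
Count: 0.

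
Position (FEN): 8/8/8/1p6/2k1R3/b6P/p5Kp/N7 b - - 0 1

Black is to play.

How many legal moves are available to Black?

Black to move; king on c4.
In check: yes, from the white rook on e4.
Legal moves: Kd5, Kc5, Kd3, Kc3.
Count: 4.

4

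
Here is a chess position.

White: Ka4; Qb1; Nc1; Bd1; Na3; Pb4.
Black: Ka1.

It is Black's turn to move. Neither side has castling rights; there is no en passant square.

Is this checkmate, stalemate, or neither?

Black to move; black king on a1.
In check: yes, from the white queen on b1.
King squares — b1: attacked by Na3; a2: attacked by Qb1; b2: attacked by Qb1.
Legal moves for Black: none.
In check with no legal moves → checkmate.

checkmate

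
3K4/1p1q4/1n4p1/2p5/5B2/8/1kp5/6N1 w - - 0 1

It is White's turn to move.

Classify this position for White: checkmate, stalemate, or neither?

White to move; white king on d8.
In check: yes, from the black queen on d7.
King squares — c7: attacked by Qd7; d7: attacked by Nb6; e7: attacked by Qd7; c8: attacked by Nb6; e8: attacked by Qd7.
Legal moves for White: none.
In check with no legal moves → checkmate.

checkmate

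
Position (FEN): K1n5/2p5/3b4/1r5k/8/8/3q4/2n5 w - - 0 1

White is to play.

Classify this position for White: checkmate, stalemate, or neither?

White to move; white king on a8.
In check: no.
King squares — a7: attacked by Nc8; b7: attacked by Rb5; b8: attacked by Rb5.
Legal moves for White: none.
Not in check and no legal moves → stalemate.

stalemate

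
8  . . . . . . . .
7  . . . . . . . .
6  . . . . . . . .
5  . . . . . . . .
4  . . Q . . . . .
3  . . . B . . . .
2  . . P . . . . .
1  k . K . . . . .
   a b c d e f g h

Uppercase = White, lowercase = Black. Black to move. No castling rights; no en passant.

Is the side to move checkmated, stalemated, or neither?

Black to move; black king on a1.
In check: no.
King squares — b1: attacked by Kc1; a2: attacked by Qc4; b2: attacked by Kc1.
Legal moves for Black: none.
Not in check and no legal moves → stalemate.

stalemate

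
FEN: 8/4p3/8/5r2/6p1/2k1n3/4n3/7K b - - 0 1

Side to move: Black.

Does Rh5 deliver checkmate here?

After Rh5: white king on h1; in check: yes, from the black rook on h5.
King squares — g1: attacked by Ne2; g2: attacked by Ne3; h2: attacked by Rh5.
White has no legal moves → checkmate.

yes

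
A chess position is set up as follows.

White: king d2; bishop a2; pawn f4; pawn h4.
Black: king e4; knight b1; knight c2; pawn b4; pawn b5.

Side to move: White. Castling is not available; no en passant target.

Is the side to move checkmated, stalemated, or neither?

White to move; white king on d2.
In check: yes, from the black knight on b1.
King squares — c1: available; d1: available; e1: attacked by Nc2; c2: available; e2: available; c3: attacked by Nb1; d3: attacked by Ke4; e3: attacked by Nc2.
Legal moves for White: Ke2, Kxc2, Kd1, Kc1, Bxb1.
White is in check but has 5 legal moves → neither.

neither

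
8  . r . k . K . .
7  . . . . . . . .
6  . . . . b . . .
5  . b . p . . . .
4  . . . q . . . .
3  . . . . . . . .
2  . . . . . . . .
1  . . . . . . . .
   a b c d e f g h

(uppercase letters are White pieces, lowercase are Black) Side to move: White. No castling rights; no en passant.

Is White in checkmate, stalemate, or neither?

White to move; white king on f8.
In check: no.
King squares — e7: attacked by Kd8; f7: attacked by Be6; g7: attacked by Qd4; e8: attacked by Bb5; g8: attacked by Be6.
Legal moves for White: none.
Not in check and no legal moves → stalemate.

stalemate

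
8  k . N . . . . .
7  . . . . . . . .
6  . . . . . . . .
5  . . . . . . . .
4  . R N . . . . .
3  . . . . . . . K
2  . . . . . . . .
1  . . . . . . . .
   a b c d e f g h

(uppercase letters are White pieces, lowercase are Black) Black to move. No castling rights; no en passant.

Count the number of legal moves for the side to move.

0

Black to move; king on a8.
In check: no.
Legal moves: none.
Count: 0.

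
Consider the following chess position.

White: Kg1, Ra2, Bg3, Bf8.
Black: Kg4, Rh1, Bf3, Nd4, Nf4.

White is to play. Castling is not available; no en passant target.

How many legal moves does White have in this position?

White to move; king on g1.
In check: yes, from the black rook on h1.
Legal moves: Kf2.
Count: 1.

1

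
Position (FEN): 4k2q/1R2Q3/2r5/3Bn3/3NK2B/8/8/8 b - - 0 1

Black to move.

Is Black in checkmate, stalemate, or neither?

checkmate

Black to move; black king on e8.
In check: yes, from the white queen on e7.
King squares — d7: attacked by Rb7; e7: attacked by Bh4; f7: attacked by Bd5; d8: attacked by Qe7; f8: attacked by Qe7.
Legal moves for Black: none.
In check with no legal moves → checkmate.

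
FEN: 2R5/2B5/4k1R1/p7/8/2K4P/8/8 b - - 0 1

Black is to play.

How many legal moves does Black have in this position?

Black to move; king on e6.
In check: yes, from the white rook on g6.
Legal moves: Kf7, Ke7, Kd7, Kf5, Kd5.
Count: 5.

5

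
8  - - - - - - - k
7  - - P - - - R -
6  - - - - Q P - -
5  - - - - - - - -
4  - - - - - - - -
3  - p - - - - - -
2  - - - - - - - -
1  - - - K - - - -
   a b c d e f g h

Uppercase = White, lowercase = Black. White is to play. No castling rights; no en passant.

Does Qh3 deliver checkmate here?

yes

After Qh3: black king on h8; in check: yes, from the white queen on h3.
King squares — g7: attacked by Pf6; h7: attacked by Qh3; g8: attacked by Rg7.
Black has no legal moves → checkmate.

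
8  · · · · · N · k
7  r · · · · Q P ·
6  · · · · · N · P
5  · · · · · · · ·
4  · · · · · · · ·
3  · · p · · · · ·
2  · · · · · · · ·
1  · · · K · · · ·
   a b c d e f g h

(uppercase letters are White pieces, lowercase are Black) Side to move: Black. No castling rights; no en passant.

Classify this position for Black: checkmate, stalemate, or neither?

Black to move; black king on h8.
In check: yes, from the white pawn on g7.
King squares — g7: attacked by Ph6; h7: attacked by Nf6; g8: attacked by Nf6.
Legal moves for Black: none.
In check with no legal moves → checkmate.

checkmate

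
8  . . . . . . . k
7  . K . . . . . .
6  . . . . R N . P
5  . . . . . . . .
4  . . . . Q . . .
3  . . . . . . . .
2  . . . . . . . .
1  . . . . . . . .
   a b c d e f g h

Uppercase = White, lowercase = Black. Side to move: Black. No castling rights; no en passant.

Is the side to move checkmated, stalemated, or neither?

Black to move; black king on h8.
In check: no.
King squares — g7: attacked by Ph6; h7: attacked by Qe4; g8: attacked by Nf6.
Legal moves for Black: none.
Not in check and no legal moves → stalemate.

stalemate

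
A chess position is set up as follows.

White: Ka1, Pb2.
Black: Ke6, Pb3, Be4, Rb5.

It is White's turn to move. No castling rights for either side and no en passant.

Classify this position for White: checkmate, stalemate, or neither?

stalemate

White to move; white king on a1.
In check: no.
King squares — b1: attacked by Be4; a2: attacked by Pb3; b2: own pawn.
Legal moves for White: none.
Not in check and no legal moves → stalemate.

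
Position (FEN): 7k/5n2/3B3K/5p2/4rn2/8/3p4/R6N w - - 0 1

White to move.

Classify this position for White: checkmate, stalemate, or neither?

White to move; white king on h6.
In check: yes, from the black knight on f7.
King squares — g5: attacked by Nf7; h5: attacked by Nf4; g6: attacked by Nf4; g7: attacked by Kh8; h7: attacked by Kh8.
Legal moves for White: none.
In check with no legal moves → checkmate.

checkmate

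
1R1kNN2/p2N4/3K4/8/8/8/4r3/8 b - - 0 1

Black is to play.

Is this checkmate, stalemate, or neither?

Black to move; black king on d8.
In check: yes, from the white rook on b8.
King squares — c7: attacked by Kd6; d7: attacked by Kd6; e7: attacked by Kd6; c8: attacked by Rb8; e8: attacked by Rb8.
Legal moves for Black: none.
In check with no legal moves → checkmate.

checkmate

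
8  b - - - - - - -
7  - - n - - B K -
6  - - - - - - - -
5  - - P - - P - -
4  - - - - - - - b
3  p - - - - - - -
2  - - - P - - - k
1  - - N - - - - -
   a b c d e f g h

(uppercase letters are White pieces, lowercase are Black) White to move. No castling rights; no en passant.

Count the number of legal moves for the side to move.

White to move; king on g7.
In check: no.
Legal moves: Kh8, Kg8, Kf8, Kh7, Kh6, Kg6, Bg8, Be8, Bg6, Be6, Bh5, Bd5, Bc4, Bb3, Ba2, Nd3, Nb3, Ne2, Na2, f6, c6, d3, d4.
Count: 23.

23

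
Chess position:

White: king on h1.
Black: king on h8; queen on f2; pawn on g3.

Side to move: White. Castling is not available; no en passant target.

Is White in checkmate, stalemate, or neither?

stalemate

White to move; white king on h1.
In check: no.
King squares — g1: attacked by Qf2; g2: attacked by Qf2; h2: attacked by Qf2.
Legal moves for White: none.
Not in check and no legal moves → stalemate.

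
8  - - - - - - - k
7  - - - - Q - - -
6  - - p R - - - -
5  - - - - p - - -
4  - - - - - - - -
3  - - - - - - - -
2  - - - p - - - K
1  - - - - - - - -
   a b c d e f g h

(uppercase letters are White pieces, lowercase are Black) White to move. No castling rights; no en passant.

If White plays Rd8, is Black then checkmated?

After Rd8: black king on h8; in check: yes, from the white rook on d8.
King squares — g7: attacked by Qe7; h7: attacked by Qe7; g8: attacked by Rd8.
Black has no legal moves → checkmate.

yes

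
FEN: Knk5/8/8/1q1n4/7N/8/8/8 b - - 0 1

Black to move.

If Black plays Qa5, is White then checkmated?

After Qa5: white king on a8; in check: yes, from the black queen on a5.
King squares — a7: attacked by Qa5; b7: attacked by Kc8; b8: attacked by Kc8.
White has no legal moves → checkmate.

yes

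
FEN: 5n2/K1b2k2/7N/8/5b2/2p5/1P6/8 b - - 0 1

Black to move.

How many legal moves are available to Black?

7

Black to move; king on f7.
In check: yes, from the white knight on h6.
Legal moves: Ke8, Kg7, Ke7, Kg6, Kf6, Ke6, Bxh6.
Count: 7.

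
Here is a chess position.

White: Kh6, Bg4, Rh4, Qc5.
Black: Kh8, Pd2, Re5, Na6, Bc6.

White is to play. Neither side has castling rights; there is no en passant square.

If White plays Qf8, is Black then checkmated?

yes

After Qf8: black king on h8; in check: yes, from the white queen on f8.
King squares — g7: attacked by Kh6; h7: attacked by Kh6; g8: attacked by Qf8.
Black has no legal moves → checkmate.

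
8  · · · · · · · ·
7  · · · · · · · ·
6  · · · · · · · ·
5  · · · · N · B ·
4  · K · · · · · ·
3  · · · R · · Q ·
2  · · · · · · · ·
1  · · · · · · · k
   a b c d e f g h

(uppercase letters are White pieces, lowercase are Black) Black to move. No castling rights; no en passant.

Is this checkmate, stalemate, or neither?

Black to move; black king on h1.
In check: no.
King squares — g1: attacked by Qg3; g2: attacked by Qg3; h2: attacked by Qg3.
Legal moves for Black: none.
Not in check and no legal moves → stalemate.

stalemate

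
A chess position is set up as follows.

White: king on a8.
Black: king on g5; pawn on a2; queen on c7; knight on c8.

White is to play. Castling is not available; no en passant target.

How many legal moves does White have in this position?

0

White to move; king on a8.
In check: no.
Legal moves: none.
Count: 0.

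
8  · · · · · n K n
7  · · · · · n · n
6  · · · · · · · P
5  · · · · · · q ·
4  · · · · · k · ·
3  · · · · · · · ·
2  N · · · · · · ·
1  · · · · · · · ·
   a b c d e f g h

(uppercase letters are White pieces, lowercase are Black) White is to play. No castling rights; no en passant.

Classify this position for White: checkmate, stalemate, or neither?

White to move; white king on g8.
In check: yes, from the black queen on g5.
King squares — f7: attacked by Nh8; g7: attacked by Qg5; h7: attacked by Nf8; f8: attacked by Nh7; h8: attacked by Nf7.
Legal moves for White: none.
In check with no legal moves → checkmate.

checkmate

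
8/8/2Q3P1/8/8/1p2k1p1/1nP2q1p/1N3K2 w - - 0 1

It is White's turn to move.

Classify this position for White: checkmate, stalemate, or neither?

checkmate

White to move; white king on f1.
In check: yes, from the black queen on f2.
King squares — e1: attacked by Qf2; g1: attacked by Qf2; e2: attacked by Qf2; f2: attacked by Ke3; g2: attacked by Qf2.
Legal moves for White: none.
In check with no legal moves → checkmate.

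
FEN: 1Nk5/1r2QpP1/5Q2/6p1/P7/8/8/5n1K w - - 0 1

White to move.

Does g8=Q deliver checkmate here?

After g8=Q: black king on c8; in check: yes, from the white queen on g8.
King squares — b7: own rook; c7: attacked by Qe7; d7: attacked by Qe7; b8: attacked by Qg8; d8: attacked by Qe7.
Black has no legal moves → checkmate.

yes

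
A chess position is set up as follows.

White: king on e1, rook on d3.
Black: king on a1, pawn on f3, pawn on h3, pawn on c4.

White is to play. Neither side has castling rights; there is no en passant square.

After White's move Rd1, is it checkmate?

no

After Rd1: black king on a1; in check: yes, from the white rook on d1.
Black has 2 legal replies: Kb2, Ka2.
In check but a legal move exists → not checkmate.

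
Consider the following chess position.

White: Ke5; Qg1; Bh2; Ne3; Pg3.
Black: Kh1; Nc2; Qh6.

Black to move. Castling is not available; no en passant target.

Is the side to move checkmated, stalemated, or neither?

Black to move; black king on h1.
In check: yes, from the white queen on g1.
King squares — g1: attacked by Bh2; g2: attacked by Qg1; h2: attacked by Qg1.
Legal moves for Black: none.
In check with no legal moves → checkmate.

checkmate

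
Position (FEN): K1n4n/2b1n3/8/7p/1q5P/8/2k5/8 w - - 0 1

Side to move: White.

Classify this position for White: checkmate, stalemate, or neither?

stalemate

White to move; white king on a8.
In check: no.
King squares — a7: attacked by Nc8; b7: attacked by Qb4; b8: attacked by Qb4.
Legal moves for White: none.
Not in check and no legal moves → stalemate.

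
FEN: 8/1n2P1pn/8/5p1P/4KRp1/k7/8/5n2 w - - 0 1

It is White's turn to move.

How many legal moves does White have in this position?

6

White to move; king on e4.
In check: yes, from the black pawn on f5.
Legal moves: Kxf5, Ke5, Kd5, Kd4, Kd3, Rxf5.
Count: 6.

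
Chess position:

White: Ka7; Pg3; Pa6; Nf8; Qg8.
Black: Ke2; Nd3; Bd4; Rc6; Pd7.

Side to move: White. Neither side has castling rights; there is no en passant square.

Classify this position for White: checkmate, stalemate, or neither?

White to move; white king on a7.
In check: yes, from the black bishop on d4.
Legal moves for White: Kb8, Ka8, Kb7.
White is in check but has 3 legal moves → neither.

neither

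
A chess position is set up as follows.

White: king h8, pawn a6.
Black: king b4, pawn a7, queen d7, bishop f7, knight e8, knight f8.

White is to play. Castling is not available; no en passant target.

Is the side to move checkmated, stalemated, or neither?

White to move; white king on h8.
In check: no.
King squares — g7: attacked by Ne8; h7: attacked by Nf8; g8: attacked by Bf7.
Legal moves for White: none.
Not in check and no legal moves → stalemate.

stalemate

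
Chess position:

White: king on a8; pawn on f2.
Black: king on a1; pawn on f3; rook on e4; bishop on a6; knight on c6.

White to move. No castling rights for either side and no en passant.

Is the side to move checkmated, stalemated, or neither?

stalemate

White to move; white king on a8.
In check: no.
King squares — a7: attacked by Nc6; b7: attacked by Ba6; b8: attacked by Nc6.
Legal moves for White: none.
Not in check and no legal moves → stalemate.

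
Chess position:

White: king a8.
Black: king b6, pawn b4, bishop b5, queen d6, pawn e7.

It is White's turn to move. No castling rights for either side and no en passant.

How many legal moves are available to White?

White to move; king on a8.
In check: no.
Legal moves: none.
Count: 0.

0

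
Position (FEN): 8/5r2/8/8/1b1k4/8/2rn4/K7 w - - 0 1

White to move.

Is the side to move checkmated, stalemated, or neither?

stalemate

White to move; white king on a1.
In check: no.
King squares — b1: attacked by Nd2; a2: attacked by Rc2; b2: attacked by Rc2.
Legal moves for White: none.
Not in check and no legal moves → stalemate.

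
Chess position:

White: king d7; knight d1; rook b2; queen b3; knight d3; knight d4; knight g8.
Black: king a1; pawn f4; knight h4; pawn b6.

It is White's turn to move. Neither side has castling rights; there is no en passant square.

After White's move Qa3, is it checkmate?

After Qa3: black king on a1; in check: yes, from the white queen on a3.
King squares — b1: attacked by Rb2; a2: attacked by Rb2; b2: attacked by Nd1.
Black has no legal moves → checkmate.

yes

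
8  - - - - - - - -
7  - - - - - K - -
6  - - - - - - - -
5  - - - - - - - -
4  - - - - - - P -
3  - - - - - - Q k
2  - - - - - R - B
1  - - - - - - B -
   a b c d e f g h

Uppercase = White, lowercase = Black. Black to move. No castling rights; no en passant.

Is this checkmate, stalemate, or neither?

checkmate

Black to move; black king on h3.
In check: yes, from the white queen on g3.
King squares — g2: attacked by Rf2; h2: attacked by Bg1; g3: attacked by Bh2; g4: attacked by Qg3; h4: attacked by Qg3.
Legal moves for Black: none.
In check with no legal moves → checkmate.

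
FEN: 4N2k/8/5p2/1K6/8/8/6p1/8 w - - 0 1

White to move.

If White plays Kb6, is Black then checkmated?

After Kb6: black king on h8; in check: no.
Black is not in check, so this cannot be checkmate.

no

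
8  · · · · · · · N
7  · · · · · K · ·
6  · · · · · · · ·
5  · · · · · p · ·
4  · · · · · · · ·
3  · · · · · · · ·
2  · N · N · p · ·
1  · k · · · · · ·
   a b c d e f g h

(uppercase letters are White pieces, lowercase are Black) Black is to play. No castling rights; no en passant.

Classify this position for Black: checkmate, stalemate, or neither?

neither

Black to move; black king on b1.
In check: yes, from the white knight on d2.
King squares — a1: available; c1: available; a2: available; b2: available; c2: available.
Legal moves for Black: Kc2, Kxb2, Ka2, Kc1, Ka1.
Black is in check but has 5 legal moves → neither.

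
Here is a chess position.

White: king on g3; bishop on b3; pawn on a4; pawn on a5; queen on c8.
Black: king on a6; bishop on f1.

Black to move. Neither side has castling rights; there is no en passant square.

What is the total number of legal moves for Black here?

2

Black to move; king on a6.
In check: yes, from the white queen on c8.
Legal moves: Ka7, Kxa5.
Count: 2.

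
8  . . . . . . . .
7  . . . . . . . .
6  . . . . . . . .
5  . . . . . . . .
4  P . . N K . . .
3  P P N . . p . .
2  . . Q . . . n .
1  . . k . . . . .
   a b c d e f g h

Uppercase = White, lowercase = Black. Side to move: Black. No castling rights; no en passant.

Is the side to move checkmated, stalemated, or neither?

Black to move; black king on c1.
In check: yes, from the white queen on c2.
King squares — b1: attacked by Qc2; d1: attacked by Qc2; b2: attacked by Qc2; c2: attacked by Nd4; d2: attacked by Qc2.
Legal moves for Black: none.
In check with no legal moves → checkmate.

checkmate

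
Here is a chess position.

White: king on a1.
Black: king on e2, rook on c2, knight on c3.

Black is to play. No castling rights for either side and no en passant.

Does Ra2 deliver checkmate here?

After Ra2: white king on a1; in check: yes, from the black rook on a2.
King squares — b1: attacked by Nc3; a2: attacked by Nc3; b2: attacked by Ra2.
White has no legal moves → checkmate.

yes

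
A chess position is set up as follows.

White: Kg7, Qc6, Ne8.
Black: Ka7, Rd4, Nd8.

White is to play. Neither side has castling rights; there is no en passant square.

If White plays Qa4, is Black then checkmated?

no

After Qa4: black king on a7; in check: yes, from the white queen on a4.
Black has 4 legal replies: Kb8, Kb7, Kb6, Rxa4.
In check but a legal move exists → not checkmate.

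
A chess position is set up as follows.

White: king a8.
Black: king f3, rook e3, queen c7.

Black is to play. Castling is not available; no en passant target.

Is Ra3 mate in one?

yes

After Ra3: white king on a8; in check: yes, from the black rook on a3.
King squares — a7: attacked by Ra3; b7: attacked by Qc7; b8: attacked by Qc7.
White has no legal moves → checkmate.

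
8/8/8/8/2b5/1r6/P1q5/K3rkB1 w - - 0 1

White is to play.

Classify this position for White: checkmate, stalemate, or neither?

White to move; white king on a1.
In check: yes, from the black rook on e1.
King squares — b1: attacked by Re1; a2: own pawn; b2: attacked by Qc2.
Legal moves for White: none.
In check with no legal moves → checkmate.

checkmate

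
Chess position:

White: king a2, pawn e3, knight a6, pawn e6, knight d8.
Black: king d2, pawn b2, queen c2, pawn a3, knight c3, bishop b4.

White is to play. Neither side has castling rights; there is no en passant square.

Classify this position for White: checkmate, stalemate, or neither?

White to move; white king on a2.
In check: yes, from the black knight on c3.
King squares — a1: attacked by Pb2; b1: attacked by Qc2; b2: attacked by Qc2; a3: attacked by Bb4; b3: attacked by Qc2.
Legal moves for White: none.
In check with no legal moves → checkmate.

checkmate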